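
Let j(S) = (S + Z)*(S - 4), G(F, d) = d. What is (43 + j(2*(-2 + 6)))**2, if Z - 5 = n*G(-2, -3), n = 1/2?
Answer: 7921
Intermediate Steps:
n = 1/2 ≈ 0.50000
Z = 7/2 (Z = 5 + (1/2)*(-3) = 5 - 3/2 = 7/2 ≈ 3.5000)
j(S) = (-4 + S)*(7/2 + S) (j(S) = (S + 7/2)*(S - 4) = (7/2 + S)*(-4 + S) = (-4 + S)*(7/2 + S))
(43 + j(2*(-2 + 6)))**2 = (43 + (-14 + (2*(-2 + 6))**2 - (-2 + 6)))**2 = (43 + (-14 + (2*4)**2 - 4))**2 = (43 + (-14 + 8**2 - 1/2*8))**2 = (43 + (-14 + 64 - 4))**2 = (43 + 46)**2 = 89**2 = 7921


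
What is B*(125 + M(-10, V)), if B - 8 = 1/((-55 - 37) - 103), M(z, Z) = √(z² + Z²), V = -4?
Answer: 38975/39 + 3118*√29/195 ≈ 1085.5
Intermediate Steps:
M(z, Z) = √(Z² + z²)
B = 1559/195 (B = 8 + 1/((-55 - 37) - 103) = 8 + 1/(-92 - 103) = 8 + 1/(-195) = 8 - 1/195 = 1559/195 ≈ 7.9949)
B*(125 + M(-10, V)) = 1559*(125 + √((-4)² + (-10)²))/195 = 1559*(125 + √(16 + 100))/195 = 1559*(125 + √116)/195 = 1559*(125 + 2*√29)/195 = 38975/39 + 3118*√29/195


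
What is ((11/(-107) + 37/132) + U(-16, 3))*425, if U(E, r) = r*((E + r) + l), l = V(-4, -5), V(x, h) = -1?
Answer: -251047925/14124 ≈ -17775.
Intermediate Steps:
l = -1
U(E, r) = r*(-1 + E + r) (U(E, r) = r*((E + r) - 1) = r*(-1 + E + r))
((11/(-107) + 37/132) + U(-16, 3))*425 = ((11/(-107) + 37/132) + 3*(-1 - 16 + 3))*425 = ((11*(-1/107) + 37*(1/132)) + 3*(-14))*425 = ((-11/107 + 37/132) - 42)*425 = (2507/14124 - 42)*425 = -590701/14124*425 = -251047925/14124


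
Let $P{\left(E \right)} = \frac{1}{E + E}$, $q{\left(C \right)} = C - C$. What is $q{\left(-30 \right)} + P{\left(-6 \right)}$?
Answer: $- \frac{1}{12} \approx -0.083333$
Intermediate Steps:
$q{\left(C \right)} = 0$
$P{\left(E \right)} = \frac{1}{2 E}$
$q{\left(-30 \right)} + P{\left(-6 \right)} = 0 + \frac{1}{2 \left(-6\right)} = 0 + \frac{1}{2} \left(- \frac{1}{6}\right) = 0 - \frac{1}{12} = - \frac{1}{12}$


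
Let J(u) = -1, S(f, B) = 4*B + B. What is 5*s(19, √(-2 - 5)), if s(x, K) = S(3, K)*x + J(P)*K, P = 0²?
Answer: 470*I*√7 ≈ 1243.5*I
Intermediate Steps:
S(f, B) = 5*B
P = 0
s(x, K) = -K + 5*K*x (s(x, K) = (5*K)*x - K = 5*K*x - K = -K + 5*K*x)
5*s(19, √(-2 - 5)) = 5*(√(-2 - 5)*(-1 + 5*19)) = 5*(√(-7)*(-1 + 95)) = 5*((I*√7)*94) = 5*(94*I*√7) = 470*I*√7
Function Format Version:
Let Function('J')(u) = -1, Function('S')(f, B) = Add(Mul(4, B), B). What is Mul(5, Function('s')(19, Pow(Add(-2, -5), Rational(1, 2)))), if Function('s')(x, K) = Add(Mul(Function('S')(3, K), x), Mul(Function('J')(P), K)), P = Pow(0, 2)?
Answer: Mul(470, I, Pow(7, Rational(1, 2))) ≈ Mul(1243.5, I)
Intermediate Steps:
Function('S')(f, B) = Mul(5, B)
P = 0
Function('s')(x, K) = Add(Mul(-1, K), Mul(5, K, x)) (Function('s')(x, K) = Add(Mul(Mul(5, K), x), Mul(-1, K)) = Add(Mul(5, K, x), Mul(-1, K)) = Add(Mul(-1, K), Mul(5, K, x)))
Mul(5, Function('s')(19, Pow(Add(-2, -5), Rational(1, 2)))) = Mul(5, Mul(Pow(Add(-2, -5), Rational(1, 2)), Add(-1, Mul(5, 19)))) = Mul(5, Mul(Pow(-7, Rational(1, 2)), Add(-1, 95))) = Mul(5, Mul(Mul(I, Pow(7, Rational(1, 2))), 94)) = Mul(5, Mul(94, I, Pow(7, Rational(1, 2)))) = Mul(470, I, Pow(7, Rational(1, 2)))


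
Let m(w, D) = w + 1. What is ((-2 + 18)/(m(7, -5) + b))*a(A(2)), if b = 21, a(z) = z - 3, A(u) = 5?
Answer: 32/29 ≈ 1.1034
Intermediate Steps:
a(z) = -3 + z
m(w, D) = 1 + w
((-2 + 18)/(m(7, -5) + b))*a(A(2)) = ((-2 + 18)/((1 + 7) + 21))*(-3 + 5) = (16/(8 + 21))*2 = (16/29)*2 = 32/29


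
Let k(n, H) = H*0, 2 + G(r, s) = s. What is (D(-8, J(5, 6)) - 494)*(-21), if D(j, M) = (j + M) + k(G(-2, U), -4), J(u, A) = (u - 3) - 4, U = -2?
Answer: 10584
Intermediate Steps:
G(r, s) = -2 + s
J(u, A) = -7 + u (J(u, A) = (-3 + u) - 4 = -7 + u)
k(n, H) = 0
D(j, M) = M + j (D(j, M) = (j + M) + 0 = (M + j) + 0 = M + j)
(D(-8, J(5, 6)) - 494)*(-21) = (((-7 + 5) - 8) - 494)*(-21) = ((-2 - 8) - 494)*(-21) = (-10 - 494)*(-21) = -504*(-21) = 10584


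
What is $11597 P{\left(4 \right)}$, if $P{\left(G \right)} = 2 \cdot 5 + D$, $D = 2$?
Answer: $139164$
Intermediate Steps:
$P{\left(G \right)} = 12$ ($P{\left(G \right)} = 2 \cdot 5 + 2 = 10 + 2 = 12$)
$11597 P{\left(4 \right)} = 11597 \cdot 12 = 139164$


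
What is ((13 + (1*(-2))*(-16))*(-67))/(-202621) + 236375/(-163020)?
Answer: -9480606715/6606255084 ≈ -1.4351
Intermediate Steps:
((13 + (1*(-2))*(-16))*(-67))/(-202621) + 236375/(-163020) = ((13 - 2*(-16))*(-67))*(-1/202621) + 236375*(-1/163020) = ((13 + 32)*(-67))*(-1/202621) - 47275/32604 = (45*(-67))*(-1/202621) - 47275/32604 = -3015*(-1/202621) - 47275/32604 = 3015/202621 - 47275/32604 = -9480606715/6606255084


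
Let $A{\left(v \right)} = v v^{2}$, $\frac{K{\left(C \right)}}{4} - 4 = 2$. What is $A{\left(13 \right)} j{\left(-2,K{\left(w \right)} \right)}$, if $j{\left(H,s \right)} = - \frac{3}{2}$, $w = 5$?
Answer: $- \frac{6591}{2} \approx -3295.5$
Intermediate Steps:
$K{\left(C \right)} = 24$ ($K{\left(C \right)} = 16 + 4 \cdot 2 = 16 + 8 = 24$)
$j{\left(H,s \right)} = - \frac{3}{2}$ ($j{\left(H,s \right)} = \left(-3\right) \frac{1}{2} = - \frac{3}{2}$)
$A{\left(v \right)} = v^{3}$
$A{\left(13 \right)} j{\left(-2,K{\left(w \right)} \right)} = 13^{3} \left(- \frac{3}{2}\right) = 2197 \left(- \frac{3}{2}\right) = - \frac{6591}{2}$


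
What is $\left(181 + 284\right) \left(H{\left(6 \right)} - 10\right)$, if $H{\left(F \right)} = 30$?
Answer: $9300$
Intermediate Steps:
$\left(181 + 284\right) \left(H{\left(6 \right)} - 10\right) = \left(181 + 284\right) \left(30 - 10\right) = 465 \cdot 20 = 9300$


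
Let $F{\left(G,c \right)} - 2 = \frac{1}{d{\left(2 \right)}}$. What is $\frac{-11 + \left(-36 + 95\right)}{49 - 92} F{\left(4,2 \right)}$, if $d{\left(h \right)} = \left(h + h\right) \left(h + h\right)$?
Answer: $- \frac{99}{43} \approx -2.3023$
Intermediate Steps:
$d{\left(h \right)} = 4 h^{2}$ ($d{\left(h \right)} = 2 h 2 h = 4 h^{2}$)
$F{\left(G,c \right)} = \frac{33}{16}$ ($F{\left(G,c \right)} = 2 + \frac{1}{4 \cdot 2^{2}} = 2 + \frac{1}{4 \cdot 4} = 2 + \frac{1}{16} = \frac{33}{16}$)
$\frac{-11 + \left(-36 + 95\right)}{49 - 92} F{\left(4,2 \right)} = \frac{-11 + \left(-36 + 95\right)}{49 - 92} \cdot \frac{33}{16} = \frac{-11 + 59}{-43} \cdot \frac{33}{16} = 48 \left(- \frac{1}{43}\right) \frac{33}{16} = \left(- \frac{48}{43}\right) \frac{33}{16} = - \frac{99}{43}$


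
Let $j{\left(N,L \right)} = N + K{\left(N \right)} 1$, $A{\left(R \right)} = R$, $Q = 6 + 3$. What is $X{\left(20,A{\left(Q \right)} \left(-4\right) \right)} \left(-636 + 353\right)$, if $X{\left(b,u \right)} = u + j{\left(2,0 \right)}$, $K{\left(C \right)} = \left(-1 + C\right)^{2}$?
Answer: $9339$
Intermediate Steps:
$Q = 9$
$j{\left(N,L \right)} = N + \left(-1 + N\right)^{2}$ ($j{\left(N,L \right)} = N + \left(-1 + N\right)^{2} \cdot 1 = N + \left(-1 + N\right)^{2}$)
$X{\left(b,u \right)} = 3 + u$ ($X{\left(b,u \right)} = u + \left(2 + \left(-1 + 2\right)^{2}\right) = u + \left(2 + 1^{2}\right) = u + \left(2 + 1\right) = u + 3 = 3 + u$)
$X{\left(20,A{\left(Q \right)} \left(-4\right) \right)} \left(-636 + 353\right) = \left(3 + 9 \left(-4\right)\right) \left(-636 + 353\right) = \left(3 - 36\right) \left(-283\right) = \left(-33\right) \left(-283\right) = 9339$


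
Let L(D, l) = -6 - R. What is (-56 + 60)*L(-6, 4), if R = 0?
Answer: -24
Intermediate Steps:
L(D, l) = -6 (L(D, l) = -6 - 1*0 = -6 + 0 = -6)
(-56 + 60)*L(-6, 4) = (-56 + 60)*(-6) = 4*(-6) = -24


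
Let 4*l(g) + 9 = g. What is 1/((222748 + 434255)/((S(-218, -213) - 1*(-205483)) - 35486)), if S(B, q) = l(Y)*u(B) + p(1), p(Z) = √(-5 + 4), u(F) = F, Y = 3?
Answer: 170324/657003 + I/657003 ≈ 0.25924 + 1.5221e-6*I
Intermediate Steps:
l(g) = -9/4 + g/4
p(Z) = I (p(Z) = √(-1) = I)
S(B, q) = I - 3*B/2 (S(B, q) = (-9/4 + (¼)*3)*B + I = (-9/4 + ¾)*B + I = -3*B/2 + I = I - 3*B/2)
1/((222748 + 434255)/((S(-218, -213) - 1*(-205483)) - 35486)) = 1/((222748 + 434255)/(((I - 3/2*(-218)) - 1*(-205483)) - 35486)) = 1/(657003/(((I + 327) + 205483) - 35486)) = 1/(657003/(((327 + I) + 205483) - 35486)) = 1/(657003/((205810 + I) - 35486)) = 1/(657003/(170324 + I)) = 1/(657003*((170324 - I)/29010264977)) = 1/(657003*(170324 - I)/29010264977) = 170324/657003 + I/657003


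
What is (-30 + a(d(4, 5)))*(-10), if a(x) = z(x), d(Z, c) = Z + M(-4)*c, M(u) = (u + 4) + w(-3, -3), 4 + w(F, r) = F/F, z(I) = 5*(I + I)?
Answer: 1400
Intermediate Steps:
z(I) = 10*I (z(I) = 5*(2*I) = 10*I)
w(F, r) = -3 (w(F, r) = -4 + F/F = -4 + 1 = -3)
M(u) = 1 + u (M(u) = (u + 4) - 3 = (4 + u) - 3 = 1 + u)
d(Z, c) = Z - 3*c (d(Z, c) = Z + (1 - 4)*c = Z - 3*c)
a(x) = 10*x
(-30 + a(d(4, 5)))*(-10) = (-30 + 10*(4 - 3*5))*(-10) = (-30 + 10*(4 - 15))*(-10) = (-30 + 10*(-11))*(-10) = (-30 - 110)*(-10) = -140*(-10) = 1400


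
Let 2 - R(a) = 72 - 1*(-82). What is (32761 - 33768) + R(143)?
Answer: -1159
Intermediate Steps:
R(a) = -152 (R(a) = 2 - (72 - 1*(-82)) = 2 - (72 + 82) = 2 - 1*154 = 2 - 154 = -152)
(32761 - 33768) + R(143) = (32761 - 33768) - 152 = -1007 - 152 = -1159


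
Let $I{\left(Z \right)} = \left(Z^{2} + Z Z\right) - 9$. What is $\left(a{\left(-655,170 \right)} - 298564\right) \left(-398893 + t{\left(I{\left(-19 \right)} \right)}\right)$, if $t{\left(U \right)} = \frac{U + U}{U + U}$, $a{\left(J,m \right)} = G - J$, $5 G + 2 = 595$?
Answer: $\frac{593931041184}{5} \approx 1.1879 \cdot 10^{11}$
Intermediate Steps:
$G = \frac{593}{5}$ ($G = - \frac{2}{5} + \frac{1}{5} \cdot 595 = - \frac{2}{5} + 119 = \frac{593}{5} \approx 118.6$)
$a{\left(J,m \right)} = \frac{593}{5} - J$
$I{\left(Z \right)} = -9 + 2 Z^{2}$ ($I{\left(Z \right)} = \left(Z^{2} + Z^{2}\right) - 9 = 2 Z^{2} - 9 = -9 + 2 Z^{2}$)
$t{\left(U \right)} = 1$ ($t{\left(U \right)} = \frac{2 U}{2 U} = 2 U \frac{1}{2 U} = 1$)
$\left(a{\left(-655,170 \right)} - 298564\right) \left(-398893 + t{\left(I{\left(-19 \right)} \right)}\right) = \left(\left(\frac{593}{5} - -655\right) - 298564\right) \left(-398893 + 1\right) = \left(\left(\frac{593}{5} + 655\right) - 298564\right) \left(-398892\right) = \left(\frac{3868}{5} - 298564\right) \left(-398892\right) = \left(- \frac{1488952}{5}\right) \left(-398892\right) = \frac{593931041184}{5}$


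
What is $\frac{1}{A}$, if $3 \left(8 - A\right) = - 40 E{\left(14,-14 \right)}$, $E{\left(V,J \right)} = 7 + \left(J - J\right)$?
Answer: $\frac{3}{304} \approx 0.0098684$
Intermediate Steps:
$E{\left(V,J \right)} = 7$ ($E{\left(V,J \right)} = 7 + 0 = 7$)
$A = \frac{304}{3}$ ($A = 8 - \frac{\left(-40\right) 7}{3} = 8 - - \frac{280}{3} = 8 + \frac{280}{3} = \frac{304}{3} \approx 101.33$)
$\frac{1}{A} = \frac{1}{\frac{304}{3}} = \frac{3}{304}$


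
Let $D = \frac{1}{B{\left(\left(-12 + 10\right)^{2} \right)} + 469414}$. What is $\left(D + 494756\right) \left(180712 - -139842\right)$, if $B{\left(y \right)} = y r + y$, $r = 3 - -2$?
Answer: $\frac{37225498003634733}{234719} \approx 1.586 \cdot 10^{11}$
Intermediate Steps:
$r = 5$ ($r = 3 + 2 = 5$)
$B{\left(y \right)} = 6 y$ ($B{\left(y \right)} = y 5 + y = 5 y + y = 6 y$)
$D = \frac{1}{469438}$ ($D = \frac{1}{6 \left(-12 + 10\right)^{2} + 469414} = \frac{1}{6 \left(-2\right)^{2} + 469414} = \frac{1}{6 \cdot 4 + 469414} = \frac{1}{24 + 469414} = \frac{1}{469438} \approx 2.1302 \cdot 10^{-6}$)
$\left(D + 494756\right) \left(180712 - -139842\right) = \left(\frac{1}{469438} + 494756\right) \left(180712 - -139842\right) = \frac{232257267129 \left(180712 + \left(-50625 + 190467\right)\right)}{469438} = \frac{232257267129 \left(180712 + 139842\right)}{469438} = \frac{232257267129}{469438} \cdot 320554 = \frac{37225498003634733}{234719}$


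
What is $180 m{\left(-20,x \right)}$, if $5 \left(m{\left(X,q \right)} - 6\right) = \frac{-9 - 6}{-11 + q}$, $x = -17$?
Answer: $\frac{7695}{7} \approx 1099.3$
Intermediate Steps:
$m{\left(X,q \right)} = 6 - \frac{3}{-11 + q}$ ($m{\left(X,q \right)} = 6 + \frac{\left(-9 - 6\right) \frac{1}{-11 + q}}{5} = 6 + \frac{\left(-15\right) \frac{1}{-11 + q}}{5} = 6 - \frac{3}{-11 + q}$)
$180 m{\left(-20,x \right)} = 180 \frac{3 \left(-23 + 2 \left(-17\right)\right)}{-11 - 17} = 180 \frac{3 \left(-23 - 34\right)}{-28} = 180 \cdot 3 \left(- \frac{1}{28}\right) \left(-57\right) = 180 \cdot \frac{171}{28} = \frac{7695}{7}$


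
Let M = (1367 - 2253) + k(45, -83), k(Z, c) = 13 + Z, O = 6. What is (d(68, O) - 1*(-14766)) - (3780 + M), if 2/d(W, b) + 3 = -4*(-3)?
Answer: 106328/9 ≈ 11814.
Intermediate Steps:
d(W, b) = 2/9 (d(W, b) = 2/(-3 - 4*(-3)) = 2/(-3 + 12) = 2/9)
M = -828 (M = (1367 - 2253) + (13 + 45) = -886 + 58 = -828)
(d(68, O) - 1*(-14766)) - (3780 + M) = (2/9 - 1*(-14766)) - (3780 - 828) = (2/9 + 14766) - 1*2952 = 132896/9 - 2952 = 106328/9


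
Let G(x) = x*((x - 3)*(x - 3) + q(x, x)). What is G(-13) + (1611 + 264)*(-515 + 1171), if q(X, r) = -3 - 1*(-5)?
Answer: 1226646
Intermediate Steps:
q(X, r) = 2 (q(X, r) = -3 + 5 = 2)
G(x) = x*(2 + (-3 + x)**2) (G(x) = x*((x - 3)*(x - 3) + 2) = x*((-3 + x)*(-3 + x) + 2) = x*((-3 + x)**2 + 2) = x*(2 + (-3 + x)**2))
G(-13) + (1611 + 264)*(-515 + 1171) = -13*(2 + (-3 - 13)**2) + (1611 + 264)*(-515 + 1171) = -13*(2 + (-16)**2) + 1875*656 = -13*(2 + 256) + 1230000 = -13*258 + 1230000 = -3354 + 1230000 = 1226646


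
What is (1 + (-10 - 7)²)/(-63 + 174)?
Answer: 290/111 ≈ 2.6126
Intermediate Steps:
(1 + (-10 - 7)²)/(-63 + 174) = (1 + (-17)²)/111 = (1 + 289)*(1/111) = 290*(1/111) = 290/111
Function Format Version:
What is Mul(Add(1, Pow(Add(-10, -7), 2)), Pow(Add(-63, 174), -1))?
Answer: Rational(290, 111) ≈ 2.6126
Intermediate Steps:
Mul(Add(1, Pow(Add(-10, -7), 2)), Pow(Add(-63, 174), -1)) = Mul(Add(1, Pow(-17, 2)), Pow(111, -1)) = Mul(Add(1, 289), Rational(1, 111)) = Mul(290, Rational(1, 111)) = Rational(290, 111)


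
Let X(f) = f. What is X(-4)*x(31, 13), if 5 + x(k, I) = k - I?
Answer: -52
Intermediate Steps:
x(k, I) = -5 + k - I (x(k, I) = -5 + (k - I) = -5 + k - I)
X(-4)*x(31, 13) = -4*(-5 + 31 - 1*13) = -4*(-5 + 31 - 13) = -4*13 = -52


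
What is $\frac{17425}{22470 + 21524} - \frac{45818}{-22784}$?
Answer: $\frac{603182073}{250589824} \approx 2.4071$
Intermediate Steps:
$\frac{17425}{22470 + 21524} - \frac{45818}{-22784} = \frac{17425}{43994} - - \frac{22909}{11392} = 17425 \cdot \frac{1}{43994} + \frac{22909}{11392} = \frac{17425}{43994} + \frac{22909}{11392} = \frac{603182073}{250589824}$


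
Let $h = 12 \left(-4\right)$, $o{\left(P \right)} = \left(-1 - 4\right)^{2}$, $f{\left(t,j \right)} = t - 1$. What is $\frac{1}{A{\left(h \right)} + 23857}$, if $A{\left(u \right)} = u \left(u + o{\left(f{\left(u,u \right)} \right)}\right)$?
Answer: $\frac{1}{24961} \approx 4.0062 \cdot 10^{-5}$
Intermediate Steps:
$f{\left(t,j \right)} = -1 + t$
$o{\left(P \right)} = 25$ ($o{\left(P \right)} = \left(-5\right)^{2} = 25$)
$h = -48$
$A{\left(u \right)} = u \left(25 + u\right)$ ($A{\left(u \right)} = u \left(u + 25\right) = u \left(25 + u\right)$)
$\frac{1}{A{\left(h \right)} + 23857} = \frac{1}{- 48 \left(25 - 48\right) + 23857} = \frac{1}{\left(-48\right) \left(-23\right) + 23857} = \frac{1}{1104 + 23857} = \frac{1}{24961}$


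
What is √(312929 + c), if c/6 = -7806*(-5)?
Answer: √547109 ≈ 739.67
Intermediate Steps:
c = 234180 (c = 6*(-7806*(-5)) = 6*39030 = 234180)
√(312929 + c) = √(312929 + 234180) = √547109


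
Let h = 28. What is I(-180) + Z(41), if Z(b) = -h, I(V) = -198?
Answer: -226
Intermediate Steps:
Z(b) = -28 (Z(b) = -1*28 = -28)
I(-180) + Z(41) = -198 - 28 = -226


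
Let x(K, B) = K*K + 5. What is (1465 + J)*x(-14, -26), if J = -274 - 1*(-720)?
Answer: 384111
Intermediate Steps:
x(K, B) = 5 + K² (x(K, B) = K² + 5 = 5 + K²)
J = 446 (J = -274 + 720 = 446)
(1465 + J)*x(-14, -26) = (1465 + 446)*(5 + (-14)²) = 1911*(5 + 196) = 1911*201 = 384111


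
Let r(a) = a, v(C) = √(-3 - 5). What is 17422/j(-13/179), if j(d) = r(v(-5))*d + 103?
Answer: 57496485106/339924321 + 81081988*I*√2/339924321 ≈ 169.15 + 0.33733*I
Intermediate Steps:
v(C) = 2*I*√2 (v(C) = √(-8) = 2*I*√2)
j(d) = 103 + 2*I*d*√2 (j(d) = (2*I*√2)*d + 103 = 2*I*d*√2 + 103 = 103 + 2*I*d*√2)
17422/j(-13/179) = 17422/(103 + 2*I*(-13/179)*√2) = 17422/(103 - 26*I*√2/179)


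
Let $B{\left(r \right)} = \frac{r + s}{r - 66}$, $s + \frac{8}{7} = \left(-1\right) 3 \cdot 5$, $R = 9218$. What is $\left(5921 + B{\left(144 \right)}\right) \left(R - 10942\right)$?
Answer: $- \frac{2787501982}{273} \approx -1.0211 \cdot 10^{7}$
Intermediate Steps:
$s = - \frac{113}{7}$ ($s = - \frac{8}{7} + \left(-1\right) 3 \cdot 5 = - \frac{8}{7} - 15 = - \frac{113}{7} \approx -16.143$)
$B{\left(r \right)} = \frac{- \frac{113}{7} + r}{-66 + r}$ ($B{\left(r \right)} = \frac{r - \frac{113}{7}}{r - 66} = \frac{- \frac{113}{7} + r}{r - 66} = \frac{- \frac{113}{7} + r}{-66 + r}$)
$\left(5921 + B{\left(144 \right)}\right) \left(R - 10942\right) = \left(5921 + \frac{- \frac{113}{7} + 144}{-66 + 144}\right) \left(9218 - 10942\right) = \left(5921 + \frac{1}{78} \cdot \frac{895}{7}\right) \left(-1724\right) = \left(5921 + \frac{895}{546}\right) \left(-1724\right) = \frac{3233761}{546} \left(-1724\right) = - \frac{2787501982}{273}$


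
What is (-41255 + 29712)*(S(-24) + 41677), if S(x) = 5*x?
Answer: -479692451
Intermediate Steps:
(-41255 + 29712)*(S(-24) + 41677) = (-41255 + 29712)*(5*(-24) + 41677) = -11543*(-120 + 41677) = -11543*41557 = -479692451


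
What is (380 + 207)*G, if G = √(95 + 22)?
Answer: 1761*√13 ≈ 6349.4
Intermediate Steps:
G = 3*√13 (G = √117 = 3*√13 ≈ 10.817)
(380 + 207)*G = (380 + 207)*(3*√13) = 587*(3*√13) = 1761*√13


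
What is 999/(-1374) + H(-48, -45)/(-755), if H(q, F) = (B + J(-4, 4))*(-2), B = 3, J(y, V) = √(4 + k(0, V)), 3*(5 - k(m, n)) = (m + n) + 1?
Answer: -248667/345790 + 2*√66/2265 ≈ -0.71195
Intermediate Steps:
k(m, n) = 14/3 - m/3 - n/3 (k(m, n) = 5 - ((m + n) + 1)/3 = 5 - (1 + m + n)/3 = 5 + (-⅓ - m/3 - n/3) = 14/3 - m/3 - n/3)
J(y, V) = √(26/3 - V/3) (J(y, V) = √(4 + (14/3 - ⅓*0 - V/3)) = √(4 + (14/3 + 0 - V/3)) = √(4 + (14/3 - V/3)) = √(26/3 - V/3))
H(q, F) = -6 - 2*√66/3 (H(q, F) = (3 + √(78 - 3*4)/3)*(-2) = (3 + √(78 - 12)/3)*(-2) = (3 + √66/3)*(-2) = -6 - 2*√66/3)
999/(-1374) + H(-48, -45)/(-755) = 999/(-1374) + (-6 - 2*√66/3)/(-755) = 999*(-1/1374) + (-6 - 2*√66/3)*(-1/755) = -333/458 + (6/755 + 2*√66/2265) = -248667/345790 + 2*√66/2265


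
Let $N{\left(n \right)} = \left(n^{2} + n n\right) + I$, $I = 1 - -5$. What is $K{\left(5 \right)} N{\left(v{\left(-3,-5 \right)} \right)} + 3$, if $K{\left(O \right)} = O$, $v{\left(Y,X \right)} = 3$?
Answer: $123$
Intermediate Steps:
$I = 6$ ($I = 1 + 5 = 6$)
$N{\left(n \right)} = 6 + 2 n^{2}$ ($N{\left(n \right)} = \left(n^{2} + n n\right) + 6 = \left(n^{2} + n^{2}\right) + 6 = 2 n^{2} + 6 = 6 + 2 n^{2}$)
$K{\left(5 \right)} N{\left(v{\left(-3,-5 \right)} \right)} + 3 = 5 \left(6 + 2 \cdot 3^{2}\right) + 3 = 5 \left(6 + 2 \cdot 9\right) + 3 = 5 \left(6 + 18\right) + 3 = 5 \cdot 24 + 3 = 120 + 3 = 123$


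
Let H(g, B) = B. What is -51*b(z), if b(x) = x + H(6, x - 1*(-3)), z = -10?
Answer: 867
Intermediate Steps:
b(x) = 3 + 2*x (b(x) = x + (x - 1*(-3)) = x + (x + 3) = x + (3 + x) = 3 + 2*x)
-51*b(z) = -51*(3 + 2*(-10)) = -51*(3 - 20) = -51*(-17) = 867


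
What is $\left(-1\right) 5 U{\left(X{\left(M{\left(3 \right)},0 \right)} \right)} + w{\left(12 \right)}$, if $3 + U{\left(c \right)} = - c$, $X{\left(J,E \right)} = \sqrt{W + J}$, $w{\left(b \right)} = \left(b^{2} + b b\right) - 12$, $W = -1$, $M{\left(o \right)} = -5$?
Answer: $291 + 5 i \sqrt{6} \approx 291.0 + 12.247 i$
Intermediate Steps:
$w{\left(b \right)} = -12 + 2 b^{2}$ ($w{\left(b \right)} = \left(b^{2} + b^{2}\right) - 12 = 2 b^{2} - 12 = -12 + 2 b^{2}$)
$X{\left(J,E \right)} = \sqrt{-1 + J}$
$U{\left(c \right)} = -3 - c$
$\left(-1\right) 5 U{\left(X{\left(M{\left(3 \right)},0 \right)} \right)} + w{\left(12 \right)} = \left(-1\right) 5 \left(-3 - \sqrt{-1 - 5}\right) - \left(12 - 2 \cdot 12^{2}\right) = - 5 \left(-3 - \sqrt{-6}\right) + \left(-12 + 2 \cdot 144\right) = - 5 \left(-3 - i \sqrt{6}\right) + \left(-12 + 288\right) = - 5 \left(-3 - i \sqrt{6}\right) + 276 = \left(15 + 5 i \sqrt{6}\right) + 276 = 291 + 5 i \sqrt{6}$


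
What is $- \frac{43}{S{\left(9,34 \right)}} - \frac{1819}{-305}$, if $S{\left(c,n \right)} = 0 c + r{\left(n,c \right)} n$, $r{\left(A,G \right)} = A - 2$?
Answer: $\frac{1965957}{331840} \approx 5.9244$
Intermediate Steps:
$r{\left(A,G \right)} = -2 + A$ ($r{\left(A,G \right)} = A - 2 = -2 + A$)
$S{\left(c,n \right)} = n \left(-2 + n\right)$ ($S{\left(c,n \right)} = 0 c + \left(-2 + n\right) n = 0 + n \left(-2 + n\right) = n \left(-2 + n\right)$)
$- \frac{43}{S{\left(9,34 \right)}} - \frac{1819}{-305} = - \frac{43}{34 \left(-2 + 34\right)} - \frac{1819}{-305} = - \frac{43}{34 \cdot 32} - - \frac{1819}{305} = - \frac{43}{1088} + \frac{1819}{305} = \frac{1965957}{331840}$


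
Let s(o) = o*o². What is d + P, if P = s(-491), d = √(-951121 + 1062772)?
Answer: -118370771 + √111651 ≈ -1.1837e+8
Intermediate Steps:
s(o) = o³
d = √111651 ≈ 334.14
P = -118370771 (P = (-491)³ = -118370771)
d + P = √111651 - 118370771 = -118370771 + √111651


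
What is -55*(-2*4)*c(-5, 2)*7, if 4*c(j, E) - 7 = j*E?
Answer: -2310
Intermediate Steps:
c(j, E) = 7/4 + E*j/4 (c(j, E) = 7/4 + (j*E)/4 = 7/4 + (E*j)/4 = 7/4 + E*j/4)
-55*(-2*4)*c(-5, 2)*7 = -55*(-2*4)*(7/4 + (¼)*2*(-5))*7 = -(-440)*(7/4 - 5/2)*7 = -(-440)*(-3)/4*7 = -55*6*7 = -330*7 = -2310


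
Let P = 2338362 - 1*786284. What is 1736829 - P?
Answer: 184751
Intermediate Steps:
P = 1552078 (P = 2338362 - 786284 = 1552078)
1736829 - P = 1736829 - 1*1552078 = 1736829 - 1552078 = 184751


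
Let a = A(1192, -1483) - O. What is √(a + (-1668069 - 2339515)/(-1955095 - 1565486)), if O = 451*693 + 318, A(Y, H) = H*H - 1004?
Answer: 4*√1460555256983216073/3520581 ≈ 1373.1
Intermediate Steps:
A(Y, H) = -1004 + H² (A(Y, H) = H² - 1004 = -1004 + H²)
O = 312861 (O = 312543 + 318 = 312861)
a = 1885424 (a = (-1004 + (-1483)²) - 1*312861 = (-1004 + 2199289) - 312861 = 2198285 - 312861 = 1885424)
√(a + (-1668069 - 2339515)/(-1955095 - 1565486)) = √(1885424 + (-1668069 - 2339515)/(-1955095 - 1565486)) = √(1885424 - 4007584/(-3520581)) = √(1885424 - 4007584*(-1/3520581)) = √(1885424 + 4007584/3520581) = √(6637791918928/3520581) = 4*√1460555256983216073/3520581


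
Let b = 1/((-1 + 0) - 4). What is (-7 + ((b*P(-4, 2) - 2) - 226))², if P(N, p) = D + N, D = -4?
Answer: 1361889/25 ≈ 54476.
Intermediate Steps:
P(N, p) = -4 + N
b = -⅕ (b = 1/(-1 - 4) = 1/(-5) = -⅕ ≈ -0.20000)
(-7 + ((b*P(-4, 2) - 2) - 226))² = (-7 + ((-(-4 - 4)/5 - 2) - 226))² = (-7 + ((-⅕*(-8) - 2) - 226))² = (-7 + ((8/5 - 2) - 226))² = (-7 + (-⅖ - 226))² = (-7 - 1132/5)² = (-1167/5)² = 1361889/25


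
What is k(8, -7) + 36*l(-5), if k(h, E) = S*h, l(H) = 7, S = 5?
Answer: 292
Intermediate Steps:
k(h, E) = 5*h
k(8, -7) + 36*l(-5) = 5*8 + 36*7 = 40 + 252 = 292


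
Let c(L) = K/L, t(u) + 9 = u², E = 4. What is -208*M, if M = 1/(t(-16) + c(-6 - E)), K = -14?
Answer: -520/621 ≈ -0.83736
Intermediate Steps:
t(u) = -9 + u²
c(L) = -14/L
M = 5/1242 (M = 1/((-9 + (-16)²) - 14/(-6 - 1*4)) = 1/((-9 + 256) - 14/(-6 - 4)) = 1/(247 - 14/(-10)) = 1/(247 - 14*(-⅒)) = 1/(247 + 7/5) = 1/(1242/5) = 5/1242 ≈ 0.0040258)
-208*M = -208*5/1242 = -520/621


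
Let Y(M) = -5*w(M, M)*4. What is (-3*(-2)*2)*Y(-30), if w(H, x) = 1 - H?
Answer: -7440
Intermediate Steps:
Y(M) = -20 + 20*M (Y(M) = -5*(1 - M)*4 = (-5 + 5*M)*4 = -20 + 20*M)
(-3*(-2)*2)*Y(-30) = (-3*(-2)*2)*(-20 + 20*(-30)) = (6*2)*(-20 - 600) = 12*(-620) = -7440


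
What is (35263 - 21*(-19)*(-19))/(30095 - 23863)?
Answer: 13841/3116 ≈ 4.4419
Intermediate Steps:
(35263 - 21*(-19)*(-19))/(30095 - 23863) = (35263 + 399*(-19))/6232 = (35263 - 7581)*(1/6232) = 27682*(1/6232) = 13841/3116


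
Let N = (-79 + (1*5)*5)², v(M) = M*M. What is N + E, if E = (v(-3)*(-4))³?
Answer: -43740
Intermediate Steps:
v(M) = M²
E = -46656 (E = ((-3)²*(-4))³ = (9*(-4))³ = (-36)³ = -46656)
N = 2916 (N = (-79 + 5*5)² = (-79 + 25)² = (-54)² = 2916)
N + E = 2916 - 46656 = -43740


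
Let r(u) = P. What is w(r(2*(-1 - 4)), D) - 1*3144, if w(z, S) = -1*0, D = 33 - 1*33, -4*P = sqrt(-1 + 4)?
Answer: -3144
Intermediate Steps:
P = -sqrt(3)/4 (P = -sqrt(-1 + 4)/4 = -sqrt(3)/4 ≈ -0.43301)
r(u) = -sqrt(3)/4
D = 0 (D = 33 - 33 = 0)
w(z, S) = 0
w(r(2*(-1 - 4)), D) - 1*3144 = 0 - 1*3144 = 0 - 3144 = -3144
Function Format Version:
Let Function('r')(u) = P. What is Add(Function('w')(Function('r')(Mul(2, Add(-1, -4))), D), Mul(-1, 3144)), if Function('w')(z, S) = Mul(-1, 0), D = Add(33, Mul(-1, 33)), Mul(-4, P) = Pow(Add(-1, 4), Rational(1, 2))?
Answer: -3144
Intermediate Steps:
P = Mul(Rational(-1, 4), Pow(3, Rational(1, 2))) (P = Mul(Rational(-1, 4), Pow(Add(-1, 4), Rational(1, 2))) = Mul(Rational(-1, 4), Pow(3, Rational(1, 2))) ≈ -0.43301)
Function('r')(u) = Mul(Rational(-1, 4), Pow(3, Rational(1, 2)))
D = 0 (D = Add(33, -33) = 0)
Function('w')(z, S) = 0
Add(Function('w')(Function('r')(Mul(2, Add(-1, -4))), D), Mul(-1, 3144)) = Add(0, Mul(-1, 3144)) = Add(0, -3144) = -3144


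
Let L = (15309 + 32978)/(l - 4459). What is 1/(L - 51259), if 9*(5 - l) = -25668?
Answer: -1602/82165205 ≈ -1.9497e-5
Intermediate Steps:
l = 2857 (l = 5 - ⅑*(-25668) = 5 + 2852 = 2857)
L = -48287/1602 (L = (15309 + 32978)/(2857 - 4459) = 48287/(-1602) = 48287*(-1/1602) = -48287/1602 ≈ -30.142)
1/(L - 51259) = 1/(-48287/1602 - 51259) = 1/(-82165205/1602) = -1602/82165205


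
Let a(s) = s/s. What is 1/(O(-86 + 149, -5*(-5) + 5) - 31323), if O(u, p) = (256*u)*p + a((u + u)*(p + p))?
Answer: 1/452518 ≈ 2.2099e-6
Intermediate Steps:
a(s) = 1
O(u, p) = 1 + 256*p*u (O(u, p) = (256*u)*p + 1 = 256*p*u + 1 = 1 + 256*p*u)
1/(O(-86 + 149, -5*(-5) + 5) - 31323) = 1/((1 + 256*(-5*(-5) + 5)*(-86 + 149)) - 31323) = 1/((1 + 256*(25 + 5)*63) - 31323) = 1/((1 + 256*30*63) - 31323) = 1/((1 + 483840) - 31323) = 1/(483841 - 31323) = 1/452518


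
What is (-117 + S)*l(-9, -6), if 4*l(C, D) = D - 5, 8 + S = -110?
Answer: 2585/4 ≈ 646.25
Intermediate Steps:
S = -118 (S = -8 - 110 = -118)
l(C, D) = -5/4 + D/4 (l(C, D) = (D - 5)/4 = (-5 + D)/4 = -5/4 + D/4)
(-117 + S)*l(-9, -6) = (-117 - 118)*(-5/4 + (1/4)*(-6)) = -235*(-5/4 - 3/2) = -235*(-11/4) = 2585/4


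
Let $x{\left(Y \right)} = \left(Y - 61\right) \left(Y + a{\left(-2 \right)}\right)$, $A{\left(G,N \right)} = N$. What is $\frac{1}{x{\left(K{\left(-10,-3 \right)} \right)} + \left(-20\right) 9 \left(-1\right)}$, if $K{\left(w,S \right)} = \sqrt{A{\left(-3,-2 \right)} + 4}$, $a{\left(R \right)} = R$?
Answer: $\frac{152}{42239} + \frac{63 \sqrt{2}}{84478} \approx 0.0046532$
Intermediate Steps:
$K{\left(w,S \right)} = \sqrt{2}$ ($K{\left(w,S \right)} = \sqrt{-2 + 4} = \sqrt{2}$)
$x{\left(Y \right)} = \left(-61 + Y\right) \left(-2 + Y\right)$ ($x{\left(Y \right)} = \left(Y - 61\right) \left(Y - 2\right) = \left(-61 + Y\right) \left(-2 + Y\right)$)
$\frac{1}{x{\left(K{\left(-10,-3 \right)} \right)} + \left(-20\right) 9 \left(-1\right)} = \frac{1}{\left(122 + \left(\sqrt{2}\right)^{2} - 63 \sqrt{2}\right) + \left(-20\right) 9 \left(-1\right)} = \frac{1}{\left(122 + 2 - 63 \sqrt{2}\right) - -180} = \frac{1}{\left(124 - 63 \sqrt{2}\right) + 180} = \frac{1}{304 - 63 \sqrt{2}}$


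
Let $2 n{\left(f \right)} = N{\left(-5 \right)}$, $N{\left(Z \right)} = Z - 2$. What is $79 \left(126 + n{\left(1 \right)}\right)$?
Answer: $\frac{19355}{2} \approx 9677.5$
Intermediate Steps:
$N{\left(Z \right)} = -2 + Z$
$n{\left(f \right)} = - \frac{7}{2}$ ($n{\left(f \right)} = \frac{-2 - 5}{2} = \frac{1}{2} \left(-7\right) = - \frac{7}{2}$)
$79 \left(126 + n{\left(1 \right)}\right) = 79 \left(126 - \frac{7}{2}\right) = 79 \cdot \frac{245}{2} = \frac{19355}{2}$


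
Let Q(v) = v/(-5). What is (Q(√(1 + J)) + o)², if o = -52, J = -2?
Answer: (260 + I)²/25 ≈ 2704.0 + 20.8*I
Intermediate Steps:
Q(v) = -v/5 (Q(v) = v*(-⅕) = -v/5)
(Q(√(1 + J)) + o)² = (-√(1 - 2)/5 - 52)² = (-I/5 - 52)² = (-52 - I/5)²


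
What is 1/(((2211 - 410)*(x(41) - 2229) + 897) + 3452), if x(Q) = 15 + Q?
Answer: -1/3909224 ≈ -2.5581e-7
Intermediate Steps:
1/(((2211 - 410)*(x(41) - 2229) + 897) + 3452) = 1/(((2211 - 410)*((15 + 41) - 2229) + 897) + 3452) = 1/((1801*(56 - 2229) + 897) + 3452) = 1/((1801*(-2173) + 897) + 3452) = 1/((-3913573 + 897) + 3452) = 1/(-3912676 + 3452) = 1/(-3909224) = -1/3909224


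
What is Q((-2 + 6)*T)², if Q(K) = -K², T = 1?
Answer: 256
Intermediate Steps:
Q((-2 + 6)*T)² = (-((-2 + 6)*1)²)² = (-(4*1)²)² = (-1*4²)² = (-1*16)² = (-16)² = 256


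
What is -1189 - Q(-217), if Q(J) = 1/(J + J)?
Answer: -516025/434 ≈ -1189.0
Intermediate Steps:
Q(J) = 1/(2*J)
-1189 - Q(-217) = -1189 - 1/(2*(-217)) = -1189 - (-1)/(2*217) = -1189 - 1*(-1/434) = -1189 + 1/434 = -516025/434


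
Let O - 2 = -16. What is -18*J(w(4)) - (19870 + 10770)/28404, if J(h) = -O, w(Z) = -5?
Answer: -1797112/7101 ≈ -253.08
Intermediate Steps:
O = -14 (O = 2 - 16 = -14)
J(h) = 14 (J(h) = -1*(-14) = 14)
-18*J(w(4)) - (19870 + 10770)/28404 = -18*14 - (19870 + 10770)/28404 = -252 - 30640/28404 = -252 - 1*7660/7101 = -252 - 7660/7101 = -1797112/7101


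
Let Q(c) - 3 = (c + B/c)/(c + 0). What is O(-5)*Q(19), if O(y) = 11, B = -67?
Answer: 15147/361 ≈ 41.958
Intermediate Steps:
Q(c) = 3 + (c - 67/c)/c (Q(c) = 3 + (c - 67/c)/(c + 0) = 3 + (c - 67/c)/c)
O(-5)*Q(19) = 11*(4 - 67/19²) = 11*(4 - 67*1/361) = 11*(4 - 67/361) = 11*(1377/361) = 15147/361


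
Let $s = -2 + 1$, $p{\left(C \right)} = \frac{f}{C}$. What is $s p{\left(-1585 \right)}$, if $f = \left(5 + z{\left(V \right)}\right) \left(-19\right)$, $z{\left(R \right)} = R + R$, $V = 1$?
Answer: $- \frac{133}{1585} \approx -0.083912$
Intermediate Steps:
$z{\left(R \right)} = 2 R$
$f = -133$ ($f = \left(5 + 2 \cdot 1\right) \left(-19\right) = \left(5 + 2\right) \left(-19\right) = 7 \left(-19\right) = -133$)
$p{\left(C \right)} = - \frac{133}{C}$
$s = -1$
$s p{\left(-1585 \right)} = - \frac{-133}{-1585} = - \frac{\left(-133\right) \left(-1\right)}{1585} = \left(-1\right) \frac{133}{1585} = - \frac{133}{1585}$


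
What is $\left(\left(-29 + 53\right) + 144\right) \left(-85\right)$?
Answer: $-14280$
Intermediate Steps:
$\left(\left(-29 + 53\right) + 144\right) \left(-85\right) = \left(24 + 144\right) \left(-85\right) = 168 \left(-85\right) = -14280$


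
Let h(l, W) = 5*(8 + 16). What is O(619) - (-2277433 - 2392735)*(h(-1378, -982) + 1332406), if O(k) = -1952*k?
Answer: 6223119076080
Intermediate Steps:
h(l, W) = 120 (h(l, W) = 5*24 = 120)
O(619) - (-2277433 - 2392735)*(h(-1378, -982) + 1332406) = -1952*619 - (-2277433 - 2392735)*(120 + 1332406) = -1208288 - (-4670168)*1332526 = -1208288 - 1*(-6223120284368) = -1208288 + 6223120284368 = 6223119076080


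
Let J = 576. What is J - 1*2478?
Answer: -1902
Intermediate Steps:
J - 1*2478 = 576 - 1*2478 = 576 - 2478 = -1902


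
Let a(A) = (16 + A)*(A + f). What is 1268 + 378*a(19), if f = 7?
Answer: 345248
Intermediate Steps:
a(A) = (7 + A)*(16 + A) (a(A) = (16 + A)*(A + 7) = (16 + A)*(7 + A) = (7 + A)*(16 + A))
1268 + 378*a(19) = 1268 + 378*(112 + 19² + 23*19) = 1268 + 378*(112 + 361 + 437) = 1268 + 378*910 = 1268 + 343980 = 345248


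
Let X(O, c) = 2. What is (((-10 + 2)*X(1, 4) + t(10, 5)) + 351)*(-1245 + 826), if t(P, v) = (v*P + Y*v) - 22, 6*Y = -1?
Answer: -910487/6 ≈ -1.5175e+5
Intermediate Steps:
Y = -⅙ (Y = (⅙)*(-1) = -⅙ ≈ -0.16667)
t(P, v) = -22 - v/6 + P*v (t(P, v) = (v*P - v/6) - 22 = (P*v - v/6) - 22 = (-v/6 + P*v) - 22 = -22 - v/6 + P*v)
(((-10 + 2)*X(1, 4) + t(10, 5)) + 351)*(-1245 + 826) = (((-10 + 2)*2 + (-22 - ⅙*5 + 10*5)) + 351)*(-1245 + 826) = ((-8*2 + (-22 - ⅚ + 50)) + 351)*(-419) = ((-16 + 163/6) + 351)*(-419) = (67/6 + 351)*(-419) = (2173/6)*(-419) = -910487/6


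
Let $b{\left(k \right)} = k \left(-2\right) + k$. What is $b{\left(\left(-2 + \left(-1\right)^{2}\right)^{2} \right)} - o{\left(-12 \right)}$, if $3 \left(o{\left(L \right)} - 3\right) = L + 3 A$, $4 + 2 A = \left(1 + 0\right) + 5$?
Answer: $-1$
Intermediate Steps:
$A = 1$ ($A = -2 + \frac{\left(1 + 0\right) + 5}{2} = -2 + \frac{1 + 5}{2} = -2 + \frac{1}{2} \cdot 6 = -2 + 3 = 1$)
$o{\left(L \right)} = 4 + \frac{L}{3}$ ($o{\left(L \right)} = 3 + \frac{L + 3 \cdot 1}{3} = 3 + \frac{L + 3}{3} = 3 + \frac{3 + L}{3} = 3 + \left(1 + \frac{L}{3}\right) = 4 + \frac{L}{3}$)
$b{\left(k \right)} = - k$ ($b{\left(k \right)} = - 2 k + k = - k$)
$b{\left(\left(-2 + \left(-1\right)^{2}\right)^{2} \right)} - o{\left(-12 \right)} = - \left(-2 + \left(-1\right)^{2}\right)^{2} - \left(4 + \frac{1}{3} \left(-12\right)\right) = - \left(-2 + 1\right)^{2} - \left(4 - 4\right) = - \left(-1\right)^{2} - 0 = \left(-1\right) 1 + 0 = -1 + 0 = -1$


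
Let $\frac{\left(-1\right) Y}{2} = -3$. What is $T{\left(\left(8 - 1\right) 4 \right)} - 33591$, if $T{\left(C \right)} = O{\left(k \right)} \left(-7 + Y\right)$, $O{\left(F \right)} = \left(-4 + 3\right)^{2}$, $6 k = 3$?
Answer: $-33592$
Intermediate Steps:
$Y = 6$ ($Y = \left(-2\right) \left(-3\right) = 6$)
$k = \frac{1}{2}$ ($k = \frac{1}{6} \cdot 3 = \frac{1}{2} \approx 0.5$)
$O{\left(F \right)} = 1$ ($O{\left(F \right)} = \left(-1\right)^{2} = 1$)
$T{\left(C \right)} = -1$ ($T{\left(C \right)} = 1 \left(-7 + 6\right) = 1 \left(-1\right) = -1$)
$T{\left(\left(8 - 1\right) 4 \right)} - 33591 = -1 - 33591 = -33592$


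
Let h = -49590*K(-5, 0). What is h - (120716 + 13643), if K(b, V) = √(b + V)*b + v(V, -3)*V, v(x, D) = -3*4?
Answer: -134359 + 247950*I*√5 ≈ -1.3436e+5 + 5.5443e+5*I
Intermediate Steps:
v(x, D) = -12
K(b, V) = -12*V + b*√(V + b) (K(b, V) = √(b + V)*b - 12*V = √(V + b)*b - 12*V = b*√(V + b) - 12*V = -12*V + b*√(V + b))
h = 247950*I*√5 (h = -49590*(-12*0 - 5*√(0 - 5)) = -49590*(0 - 5*I*√5) = -(-247950)*I*√5 = 247950*I*√5 ≈ 5.5443e+5*I)
h - (120716 + 13643) = 247950*I*√5 - (120716 + 13643) = 247950*I*√5 - 1*134359 = 247950*I*√5 - 134359 = -134359 + 247950*I*√5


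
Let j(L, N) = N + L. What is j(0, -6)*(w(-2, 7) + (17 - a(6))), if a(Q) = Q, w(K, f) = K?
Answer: -54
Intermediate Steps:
j(L, N) = L + N
j(0, -6)*(w(-2, 7) + (17 - a(6))) = (0 - 6)*(-2 + (17 - 1*6)) = -6*(-2 + (17 - 6)) = -6*(-2 + 11) = -6*9 = -54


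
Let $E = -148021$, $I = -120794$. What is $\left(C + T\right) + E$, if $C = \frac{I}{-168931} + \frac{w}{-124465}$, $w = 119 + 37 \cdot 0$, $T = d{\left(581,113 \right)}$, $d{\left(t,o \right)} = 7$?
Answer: $- \frac{3112126892854389}{21025996915} \approx -1.4801 \cdot 10^{5}$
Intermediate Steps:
$T = 7$
$w = 119$ ($w = 119 + 0 = 119$)
$C = \frac{15014522421}{21025996915}$ ($C = - \frac{120794}{-168931} + \frac{119}{-124465} = \left(-120794\right) \left(- \frac{1}{168931}\right) + 119 \left(- \frac{1}{124465}\right) = \frac{120794}{168931} - \frac{119}{124465} = \frac{15014522421}{21025996915} \approx 0.71409$)
$\left(C + T\right) + E = \left(\frac{15014522421}{21025996915} + 7\right) - 148021 = \frac{162196500826}{21025996915} - 148021 = - \frac{3112126892854389}{21025996915}$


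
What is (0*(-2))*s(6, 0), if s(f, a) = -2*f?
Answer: 0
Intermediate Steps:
(0*(-2))*s(6, 0) = (0*(-2))*(-2*6) = 0*(-12) = 0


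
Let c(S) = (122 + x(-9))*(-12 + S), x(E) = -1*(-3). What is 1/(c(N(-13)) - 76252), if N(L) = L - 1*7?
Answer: -1/80252 ≈ -1.2461e-5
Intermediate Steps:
x(E) = 3
N(L) = -7 + L (N(L) = L - 7 = -7 + L)
c(S) = -1500 + 125*S (c(S) = (122 + 3)*(-12 + S) = 125*(-12 + S) = -1500 + 125*S)
1/(c(N(-13)) - 76252) = 1/((-1500 + 125*(-7 - 13)) - 76252) = 1/((-1500 + 125*(-20)) - 76252) = 1/((-1500 - 2500) - 76252) = 1/(-4000 - 76252) = 1/(-80252) = -1/80252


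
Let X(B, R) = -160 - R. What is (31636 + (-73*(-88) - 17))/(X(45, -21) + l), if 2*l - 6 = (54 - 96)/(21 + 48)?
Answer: -291663/1045 ≈ -279.10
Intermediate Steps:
l = 62/23 (l = 3 + ((54 - 96)/(21 + 48))/2 = 3 + (-42/69)/2 = 3 + ((1/69)*(-42))/2 = 3 + (½)*(-14/23) = 3 - 7/23 = 62/23 ≈ 2.6957)
(31636 + (-73*(-88) - 17))/(X(45, -21) + l) = (31636 + (-73*(-88) - 17))/((-160 - 1*(-21)) + 62/23) = (31636 + (6424 - 17))/((-160 + 21) + 62/23) = (31636 + 6407)/(-139 + 62/23) = 38043/(-3135/23) = 38043*(-23/3135) = -291663/1045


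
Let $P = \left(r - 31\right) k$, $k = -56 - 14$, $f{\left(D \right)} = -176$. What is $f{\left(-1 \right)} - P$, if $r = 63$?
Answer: $2064$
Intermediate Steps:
$k = -70$ ($k = -56 - 14 = -70$)
$P = -2240$ ($P = \left(63 - 31\right) \left(-70\right) = 32 \left(-70\right) = -2240$)
$f{\left(-1 \right)} - P = -176 - -2240 = -176 + 2240 = 2064$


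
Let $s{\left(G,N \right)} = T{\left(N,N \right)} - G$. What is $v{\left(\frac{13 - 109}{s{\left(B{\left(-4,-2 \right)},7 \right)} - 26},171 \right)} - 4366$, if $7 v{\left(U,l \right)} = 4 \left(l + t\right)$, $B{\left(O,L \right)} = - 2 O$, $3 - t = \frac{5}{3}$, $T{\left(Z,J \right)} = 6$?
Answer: $- \frac{89618}{21} \approx -4267.5$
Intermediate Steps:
$t = \frac{4}{3}$ ($t = 3 - \frac{5}{3} = \frac{4}{3} \approx 1.3333$)
$s{\left(G,N \right)} = 6 - G$
$v{\left(U,l \right)} = \frac{16}{21} + \frac{4 l}{7}$ ($v{\left(U,l \right)} = \frac{4 \left(l + \frac{4}{3}\right)}{7} = \frac{4 \left(\frac{4}{3} + l\right)}{7} = \frac{\frac{16}{3} + 4 l}{7} = \frac{16}{21} + \frac{4 l}{7}$)
$v{\left(\frac{13 - 109}{s{\left(B{\left(-4,-2 \right)},7 \right)} - 26},171 \right)} - 4366 = \left(\frac{16}{21} + \frac{4}{7} \cdot 171\right) - 4366 = \left(\frac{16}{21} + \frac{684}{7}\right) - 4366 = \frac{2068}{21} - 4366 = - \frac{89618}{21}$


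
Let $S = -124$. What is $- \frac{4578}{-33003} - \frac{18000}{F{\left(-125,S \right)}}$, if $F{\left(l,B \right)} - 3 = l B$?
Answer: $- \frac{174360422}{170548503} \approx -1.0224$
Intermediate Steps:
$F{\left(l,B \right)} = 3 + B l$ ($F{\left(l,B \right)} = 3 + l B = 3 + B l$)
$- \frac{4578}{-33003} - \frac{18000}{F{\left(-125,S \right)}} = - \frac{4578}{-33003} - \frac{18000}{3 - -15500} = \left(-4578\right) \left(- \frac{1}{33003}\right) - \frac{18000}{3 + 15500} = \frac{1526}{11001} - \frac{18000}{15503} = - \frac{174360422}{170548503}$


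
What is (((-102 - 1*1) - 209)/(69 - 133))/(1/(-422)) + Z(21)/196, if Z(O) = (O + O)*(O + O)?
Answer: -8193/4 ≈ -2048.3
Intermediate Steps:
Z(O) = 4*O**2 (Z(O) = (2*O)*(2*O) = 4*O**2)
(((-102 - 1*1) - 209)/(69 - 133))/(1/(-422)) + Z(21)/196 = (((-102 - 1*1) - 209)/(69 - 133))/(1/(-422)) + (4*21**2)/196 = (((-102 - 1) - 209)/(-64))/(-1/422) + (4*441)*(1/196) = ((-103 - 209)*(-1/64))*(-422) + 1764*(1/196) = -312*(-1/64)*(-422) + 9 = (39/8)*(-422) + 9 = -8229/4 + 9 = -8193/4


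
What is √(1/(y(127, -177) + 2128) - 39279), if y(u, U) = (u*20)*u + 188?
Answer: I*√259136846194798/81224 ≈ 198.19*I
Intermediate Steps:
y(u, U) = 188 + 20*u² (y(u, U) = (20*u)*u + 188 = 20*u² + 188 = 188 + 20*u²)
√(1/(y(127, -177) + 2128) - 39279) = √(1/((188 + 20*127²) + 2128) - 39279) = √(1/((188 + 20*16129) + 2128) - 39279) = √(1/((188 + 322580) + 2128) - 39279) = √(1/(322768 + 2128) - 39279) = √(1/324896 - 39279) = √(-12761589983/324896) = I*√259136846194798/81224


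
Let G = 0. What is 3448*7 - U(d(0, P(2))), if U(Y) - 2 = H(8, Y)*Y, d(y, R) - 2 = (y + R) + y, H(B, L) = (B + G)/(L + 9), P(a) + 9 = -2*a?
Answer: 24090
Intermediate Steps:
P(a) = -9 - 2*a
H(B, L) = B/(9 + L) (H(B, L) = (B + 0)/(L + 9) = B/(9 + L))
d(y, R) = 2 + R + 2*y (d(y, R) = 2 + ((y + R) + y) = 2 + ((R + y) + y) = 2 + (R + 2*y) = 2 + R + 2*y)
U(Y) = 2 + 8*Y/(9 + Y) (U(Y) = 2 + (8/(9 + Y))*Y = 2 + 8*Y/(9 + Y))
3448*7 - U(d(0, P(2))) = 3448*7 - 2*(9 + 5*(2 + (-9 - 2*2) + 2*0))/(9 + (2 + (-9 - 2*2) + 2*0)) = 24136 - 2*(9 + 5*(2 + (-9 - 4) + 0))/(9 + (2 + (-9 - 4) + 0)) = 24136 - 2*(9 + 5*(2 - 13 + 0))/(9 + (2 - 13 + 0)) = 24136 - 2*(9 + 5*(-11))/(9 - 11) = 24136 - 2*(9 - 55)/(-2) = 24136 - 2*(-1)*(-46)/2 = 24136 - 1*46 = 24136 - 46 = 24090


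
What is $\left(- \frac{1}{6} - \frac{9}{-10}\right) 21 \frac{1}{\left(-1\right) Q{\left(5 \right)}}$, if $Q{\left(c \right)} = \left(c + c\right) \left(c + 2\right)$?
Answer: $- \frac{11}{50} \approx -0.22$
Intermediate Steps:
$Q{\left(c \right)} = 2 c \left(2 + c\right)$
$\left(- \frac{1}{6} - \frac{9}{-10}\right) 21 \frac{1}{\left(-1\right) Q{\left(5 \right)}} = \left(- \frac{1}{6} - \frac{9}{-10}\right) 21 \frac{1}{\left(-1\right) 2 \cdot 5 \left(2 + 5\right)} = \left(\left(-1\right) \frac{1}{6} - - \frac{9}{10}\right) 21 \left(- \frac{1}{2 \cdot 5 \cdot 7}\right) = \left(- \frac{1}{6} + \frac{9}{10}\right) 21 \left(- \frac{1}{70}\right) = \frac{11}{15} \cdot 21 \left(\left(-1\right) \frac{1}{70}\right) = \frac{77}{5} \left(- \frac{1}{70}\right) = - \frac{11}{50}$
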